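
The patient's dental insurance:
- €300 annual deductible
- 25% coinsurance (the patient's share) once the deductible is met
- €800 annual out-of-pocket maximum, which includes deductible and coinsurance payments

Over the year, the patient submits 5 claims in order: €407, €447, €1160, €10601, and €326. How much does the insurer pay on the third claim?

€870

Claim 1 — €407: deductible takes €300, €107 remains; 25% of €107 = €26.75. Cost to patient: €326.75. OOP to date €326.75. Insurer: €407 − €326.75 = €80.25.
Claim 2 — €447: deductible met; 25% of €447 = €111.75. Cost to patient: €111.75. OOP to date €438.50. Insurer: €447 − €111.75 = €335.25.
Claim 3 — €1160: 25% coinsurance on €1160 = €290. Patient owes €290 (running OOP €728.50). Insurer: €1160 − €290 = €870.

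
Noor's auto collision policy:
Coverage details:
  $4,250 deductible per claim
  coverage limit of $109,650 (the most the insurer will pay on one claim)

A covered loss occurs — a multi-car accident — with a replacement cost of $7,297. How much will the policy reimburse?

$3,047

Subtract the deductible: $7,297 − $4,250 = $3,047.
$3,047 is within the $109,650 limit, so the insurer pays $3,047.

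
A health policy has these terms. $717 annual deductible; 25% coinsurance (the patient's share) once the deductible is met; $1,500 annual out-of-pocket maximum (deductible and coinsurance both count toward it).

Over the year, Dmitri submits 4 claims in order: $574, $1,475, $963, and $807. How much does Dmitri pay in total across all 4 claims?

Claim 1 ($574): all of it applies to the deductible. Patient pays $574; OOP now $574.
Claim 2 ($1,475): $143 finishes the deductible; $1,332 goes to coinsurance; coinsurance $1,332 × 25% = $333. Cost to patient: $476. OOP to date $1,050.
Claim 3 ($963): 25% coinsurance on $963 = $240.75. Cost to patient: $240.75. OOP to date $1,290.75.
Claim 4 ($807): deductible already satisfied, so patient's share is 25% × $807 = $201.75. Patient pays $201.75; OOP now $1,492.50.
Summing the patient's payments: $574 + $476 + $240.75 + $201.75 = $1,492.50.

$1,492.50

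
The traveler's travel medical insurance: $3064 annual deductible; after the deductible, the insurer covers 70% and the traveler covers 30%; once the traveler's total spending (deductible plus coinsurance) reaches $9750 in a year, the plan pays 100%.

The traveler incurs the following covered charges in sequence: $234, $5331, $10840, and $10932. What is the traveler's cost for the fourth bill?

#1 ($234): entire amount goes to the deductible. Cost to traveler: $234. OOP to date $234.
#2 ($5331): $2830 to deductible, leaving $2501; 30% of $2501 = $750.30. Traveler pays $3580.30; OOP now $3814.30.
#3 ($10840): 30% coinsurance on $10840 = $3252. Traveler pays $3252; OOP now $7066.30.
#4 ($10932): deductible met; 30% of $10932 = $3279.60. Adding that to $7066.30 gives $10345.90, past the $9750 cap; traveler pays only $9750 − $7066.30 = $2683.70.

$2683.70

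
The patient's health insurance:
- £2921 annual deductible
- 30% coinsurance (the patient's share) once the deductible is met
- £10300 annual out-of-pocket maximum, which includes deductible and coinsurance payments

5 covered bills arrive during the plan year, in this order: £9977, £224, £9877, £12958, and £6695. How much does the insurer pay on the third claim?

£6913.90

Bill 1, £9977: £2921 to deductible, leaving £7056; coinsurance £7056 × 30% = £2116.80. Cost to patient: £5037.80. OOP to date £5037.80. Insurer: £9977 − £5037.80 = £4939.20.
Bill 2, £224: deductible met; 30% of £224 = £67.20. Cost to patient: £67.20. OOP to date £5105. Plan pays £224 − £67.20 = £156.80.
Bill 3, £9877: deductible met; 30% of £9877 = £2963.10. Patient pays £2963.10; OOP now £8068.10. Insurer: £9877 − £2963.10 = £6913.90.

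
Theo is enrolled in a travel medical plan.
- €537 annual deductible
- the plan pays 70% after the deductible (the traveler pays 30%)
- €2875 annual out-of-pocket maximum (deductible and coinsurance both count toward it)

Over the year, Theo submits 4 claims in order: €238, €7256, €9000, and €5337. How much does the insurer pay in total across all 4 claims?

€18956

#1 (€238): fully absorbed by the deductible. Traveler owes €238 (running OOP €238). Insurer: €238 − €238 = €0.
#2 (€7256): €299 to deductible, leaving €6957; 30% of €6957 = €2087.10. Traveler pays €2386.10; OOP now €2624.10. Insurer: €7256 − €2386.10 = €4869.90.
#3 (€9000): 30% coinsurance on €9000 = €2700. OOP would hit €5324.10 > €2875, so the cap limits the traveler to €2875 − €2624.10 = €250.90. Insurer: €9000 − €250.90 = €8749.10.
#4 (€5337): 30% coinsurance on €5337 = €1601.10. OOP would hit €4476.10 > €2875, so the cap limits the traveler to €2875 − €2875 = €0. Plan pays €5337 − €0 = €5337.
Insurer total = bills − traveler's total = €21831 − €2875 = €18956.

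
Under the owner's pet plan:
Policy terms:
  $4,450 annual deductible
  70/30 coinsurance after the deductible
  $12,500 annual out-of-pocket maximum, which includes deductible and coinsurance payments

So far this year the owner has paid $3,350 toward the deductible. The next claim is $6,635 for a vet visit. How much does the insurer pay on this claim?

$3,350 of the $4,450 deductible is already met, leaving $1,100.
That leaves $6,635 − $1,100 = $5,535 for coinsurance.
Coinsurance: $5,535 × 30% = $1,660.50.
Owner responsibility before any cap: $1,100 + $1,660.50 = $2,760.50.
Year-to-date out-of-pocket becomes $3,350 + $2,760.50 = $6,110.50, still under the $12,500 maximum, so no cap applies.
The plan picks up $6,635 − $2,760.50 = $3,874.50.

$3,874.50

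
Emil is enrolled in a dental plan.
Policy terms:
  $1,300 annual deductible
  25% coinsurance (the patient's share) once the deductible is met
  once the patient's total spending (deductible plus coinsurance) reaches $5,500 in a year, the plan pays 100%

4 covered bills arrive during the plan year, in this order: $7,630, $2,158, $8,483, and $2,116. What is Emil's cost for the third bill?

$2,078

Claim 1 — $7,630: $1,300 finishes the deductible; $6,330 goes to coinsurance; patient's 25% is $1,582.50. Cost to patient: $2,882.50. OOP to date $2,882.50.
Claim 2 — $2,158: deductible met; 25% of $2,158 = $539.50. Patient pays $539.50; OOP now $3,422.
Claim 3 — $8,483: 25% coinsurance on $8,483 = $2,120.75. OOP would hit $5,542.75 > $5,500, so the cap limits the patient to $5,500 − $3,422 = $2,078.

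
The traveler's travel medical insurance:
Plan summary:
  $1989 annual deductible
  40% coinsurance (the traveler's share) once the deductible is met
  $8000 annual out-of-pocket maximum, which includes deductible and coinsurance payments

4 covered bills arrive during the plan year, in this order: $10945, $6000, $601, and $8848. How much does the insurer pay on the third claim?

Bill 1, $10945: deductible takes $1989, $8956 remains; traveler's 40% is $3582.40. Cost to traveler: $5571.40. OOP to date $5571.40. Insurer: $10945 − $5571.40 = $5373.60.
Bill 2, $6000: deductible already satisfied, so traveler's share is 40% × $6000 = $2400. Traveler owes $2400 (running OOP $7971.40). Plan pays $6000 − $2400 = $3600.
Bill 3, $601: deductible already satisfied, so traveler's share is 40% × $601 = $240.40. Adding that to $7971.40 gives $8211.80, past the $8000 cap; traveler pays only $8000 − $7971.40 = $28.60. Insurer: $601 − $28.60 = $572.40.

$572.40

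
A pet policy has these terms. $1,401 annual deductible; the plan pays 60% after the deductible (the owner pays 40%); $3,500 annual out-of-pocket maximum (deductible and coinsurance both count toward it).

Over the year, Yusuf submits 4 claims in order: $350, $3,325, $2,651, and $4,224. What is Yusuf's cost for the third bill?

$1,060.40

#1 ($350): all of it applies to the deductible. Owner pays $350; OOP now $350.
#2 ($3,325): deductible takes $1,051, $2,274 remains; owner's 40% is $909.60. Cost to owner: $1,960.60. OOP to date $2,310.60.
#3 ($2,651): deductible met; 40% of $2,651 = $1,060.40. Owner owes $1,060.40 (running OOP $3,371).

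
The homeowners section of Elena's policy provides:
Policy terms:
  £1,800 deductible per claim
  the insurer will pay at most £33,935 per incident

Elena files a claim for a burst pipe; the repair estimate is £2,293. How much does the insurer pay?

Subtract the deductible: £2,293 − £1,800 = £493.
£493 ≤ £33,935, so the limit doesn't bind; insurer pays £493.

£493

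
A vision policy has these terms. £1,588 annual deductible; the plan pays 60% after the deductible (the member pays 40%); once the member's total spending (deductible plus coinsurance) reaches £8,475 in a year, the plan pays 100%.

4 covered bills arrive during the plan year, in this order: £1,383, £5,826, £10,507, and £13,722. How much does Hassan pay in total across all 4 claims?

£8,475

Claim 1 — £1,383: all of it applies to the deductible. Member pays £1,383; OOP now £1,383.
Claim 2 — £5,826: £205 to deductible, leaving £5,621; coinsurance £5,621 × 40% = £2,248.40. Member pays £2,453.40; OOP now £3,836.40.
Claim 3 — £10,507: deductible already satisfied, so member's share is 40% × £10,507 = £4,202.80. Member owes £4,202.80 (running OOP £8,039.20).
Claim 4 — £13,722: deductible already satisfied, so member's share is 40% × £13,722 = £5,488.80. Adding that to £8,039.20 gives £13,528, past the £8,475 cap; member pays only £8,475 − £8,039.20 = £435.80.
Total paid by the member: £1,383 + £2,453.40 + £4,202.80 + £435.80 = £8,475.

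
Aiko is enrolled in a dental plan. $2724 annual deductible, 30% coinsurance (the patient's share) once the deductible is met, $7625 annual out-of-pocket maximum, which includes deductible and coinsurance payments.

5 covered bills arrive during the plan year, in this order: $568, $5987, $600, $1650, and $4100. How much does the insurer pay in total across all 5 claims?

Claim 1 — $568: entire amount goes to the deductible. Patient owes $568 (running OOP $568). Insurer: $568 − $568 = $0.
Claim 2 — $5987: $2156 to deductible, leaving $3831; 30% of $3831 = $1149.30. Patient pays $3305.30; OOP now $3873.30. Insurer: $5987 − $3305.30 = $2681.70.
Claim 3 — $600: deductible already satisfied, so patient's share is 30% × $600 = $180. Patient owes $180 (running OOP $4053.30). Plan pays $600 − $180 = $420.
Claim 4 — $1650: deductible already satisfied, so patient's share is 30% × $1650 = $495. Patient owes $495 (running OOP $4548.30). Insurer: $1650 − $495 = $1155.
Claim 5 — $4100: deductible already satisfied, so patient's share is 30% × $4100 = $1230. Cost to patient: $1230. OOP to date $5778.30. Plan pays $4100 − $1230 = $2870.
Insurer total: $0 + $2681.70 + $420 + $1155 + $2870 = $7126.70.

$7126.70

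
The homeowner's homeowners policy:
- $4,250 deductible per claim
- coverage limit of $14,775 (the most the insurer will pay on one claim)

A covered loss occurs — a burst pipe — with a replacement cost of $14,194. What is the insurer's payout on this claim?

Subtract the deductible: $14,194 − $4,250 = $9,944.
$9,944 is within the $14,775 limit, so the insurer pays $9,944.

$9,944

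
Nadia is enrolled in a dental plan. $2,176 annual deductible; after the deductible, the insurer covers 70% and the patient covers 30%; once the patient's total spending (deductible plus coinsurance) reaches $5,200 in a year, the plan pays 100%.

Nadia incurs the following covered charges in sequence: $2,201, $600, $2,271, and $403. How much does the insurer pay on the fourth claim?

$282.10

#1 ($2,201): $2,176 to deductible, leaving $25; patient's 30% is $7.50. Patient pays $2,183.50; OOP now $2,183.50. Plan pays $2,201 − $2,183.50 = $17.50.
#2 ($600): deductible met; 30% of $600 = $180. Patient pays $180; OOP now $2,363.50. Plan pays $600 − $180 = $420.
#3 ($2,271): deductible already satisfied, so patient's share is 30% × $2,271 = $681.30. Patient owes $681.30 (running OOP $3,044.80). Plan pays $2,271 − $681.30 = $1,589.70.
#4 ($403): deductible already satisfied, so patient's share is 30% × $403 = $120.90. Patient owes $120.90 (running OOP $3,165.70). Insurer: $403 − $120.90 = $282.10.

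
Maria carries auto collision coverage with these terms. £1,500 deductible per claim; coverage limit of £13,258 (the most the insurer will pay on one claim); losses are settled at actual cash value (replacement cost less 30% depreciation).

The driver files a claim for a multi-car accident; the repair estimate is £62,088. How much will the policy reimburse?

Actual cash value after 30% depreciation: £62,088 × 70% = £43,461.60.
After the deductible, £43,461.60 − £1,500 = £41,961.60 remains.
£41,961.60 exceeds the £13,258 limit, so the insurer pays the limit: £13,258.

£13,258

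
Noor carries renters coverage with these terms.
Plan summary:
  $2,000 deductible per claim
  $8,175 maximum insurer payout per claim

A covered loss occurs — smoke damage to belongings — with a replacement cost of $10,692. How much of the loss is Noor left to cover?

$2,517

After the deductible, $10,692 − $2,000 = $8,692 remains.
$8,692 exceeds the $8,175 limit, so the insurer pays the limit: $8,175.
The tenant bears the rest of the original loss: $10,692 − $8,175 = $2,517.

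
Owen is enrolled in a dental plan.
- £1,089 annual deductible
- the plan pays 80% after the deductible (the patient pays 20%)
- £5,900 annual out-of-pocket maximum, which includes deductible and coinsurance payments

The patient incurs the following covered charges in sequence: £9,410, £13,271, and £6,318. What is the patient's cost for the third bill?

£492.60

#1 (£9,410): £1,089 finishes the deductible; £8,321 goes to coinsurance; coinsurance £8,321 × 20% = £1,664.20. Cost to patient: £2,753.20. OOP to date £2,753.20.
#2 (£13,271): deductible met; 20% of £13,271 = £2,654.20. Cost to patient: £2,654.20. OOP to date £5,407.40.
#3 (£6,318): 20% coinsurance on £6,318 = £1,263.60. Adding that to £5,407.40 gives £6,671, past the £5,900 cap; patient pays only £5,900 − £5,407.40 = £492.60.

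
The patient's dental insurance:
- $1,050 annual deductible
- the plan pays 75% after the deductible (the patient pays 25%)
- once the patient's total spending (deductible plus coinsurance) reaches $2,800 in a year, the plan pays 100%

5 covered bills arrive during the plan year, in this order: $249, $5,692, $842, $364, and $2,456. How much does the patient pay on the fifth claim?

#1 ($249): entire amount goes to the deductible. Cost to patient: $249. OOP to date $249.
#2 ($5,692): $801 finishes the deductible; $4,891 goes to coinsurance; coinsurance $4,891 × 25% = $1,222.75. Cost to patient: $2,023.75. OOP to date $2,272.75.
#3 ($842): deductible met; 25% of $842 = $210.50. Patient owes $210.50 (running OOP $2,483.25).
#4 ($364): 25% coinsurance on $364 = $91. Patient owes $91 (running OOP $2,574.25).
#5 ($2,456): deductible already satisfied, so patient's share is 25% × $2,456 = $614. That would push OOP to $3,188.25, over the $2,800 cap, so patient pays $2,800 − $2,574.25 = $225.75.

$225.75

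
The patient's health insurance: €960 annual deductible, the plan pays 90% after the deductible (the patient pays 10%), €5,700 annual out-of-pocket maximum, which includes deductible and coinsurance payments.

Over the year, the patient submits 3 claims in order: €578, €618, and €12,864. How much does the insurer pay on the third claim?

€11,577.60

#1 (€578): all of it applies to the deductible. Patient pays €578; OOP now €578. Insurer: €578 − €578 = €0.
#2 (€618): deductible takes €382, €236 remains; coinsurance €236 × 10% = €23.60. Patient pays €405.60; OOP now €983.60. Plan pays €618 − €405.60 = €212.40.
#3 (€12,864): deductible met; 10% of €12,864 = €1,286.40. Patient pays €1,286.40; OOP now €2,270. Insurer: €12,864 − €1,286.40 = €11,577.60.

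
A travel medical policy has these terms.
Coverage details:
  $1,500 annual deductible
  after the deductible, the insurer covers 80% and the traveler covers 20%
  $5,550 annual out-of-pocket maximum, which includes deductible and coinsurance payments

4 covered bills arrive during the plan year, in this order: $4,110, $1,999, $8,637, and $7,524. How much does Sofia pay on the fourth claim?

Claim 1 — $4,110: $1,500 to deductible, leaving $2,610; 20% of $2,610 = $522. Traveler owes $2,022 (running OOP $2,022).
Claim 2 — $1,999: 20% coinsurance on $1,999 = $399.80. Cost to traveler: $399.80. OOP to date $2,421.80.
Claim 3 — $8,637: deductible already satisfied, so traveler's share is 20% × $8,637 = $1,727.40. Cost to traveler: $1,727.40. OOP to date $4,149.20.
Claim 4 — $7,524: 20% coinsurance on $7,524 = $1,504.80. Adding that to $4,149.20 gives $5,654, past the $5,550 cap; traveler pays only $5,550 − $4,149.20 = $1,400.80.

$1,400.80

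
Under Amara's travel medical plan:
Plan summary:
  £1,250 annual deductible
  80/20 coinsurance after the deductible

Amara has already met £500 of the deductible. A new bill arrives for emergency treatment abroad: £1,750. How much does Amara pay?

£950

Deductible still to meet: £1,250 − £500 = £750.
After the £750 deductible portion, £1,750 − £750 = £1,000 is subject to coinsurance.
20% of £1,000 = £200 falls to the traveler.
So the traveler owes £750 + £200 = £950.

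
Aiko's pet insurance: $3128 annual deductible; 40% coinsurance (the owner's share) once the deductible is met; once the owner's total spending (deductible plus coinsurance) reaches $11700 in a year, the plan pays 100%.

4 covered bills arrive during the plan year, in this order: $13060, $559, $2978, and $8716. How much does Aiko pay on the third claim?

Claim 1 — $13060: $3128 to deductible, leaving $9932; owner's 40% is $3972.80. Owner owes $7100.80 (running OOP $7100.80).
Claim 2 — $559: deductible already satisfied, so owner's share is 40% × $559 = $223.60. Cost to owner: $223.60. OOP to date $7324.40.
Claim 3 — $2978: deductible met; 40% of $2978 = $1191.20. Owner owes $1191.20 (running OOP $8515.60).

$1191.20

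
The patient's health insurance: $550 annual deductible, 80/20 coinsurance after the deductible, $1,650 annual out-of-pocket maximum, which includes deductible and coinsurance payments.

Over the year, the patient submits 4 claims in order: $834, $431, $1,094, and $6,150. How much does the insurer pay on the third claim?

$875.20

Claim 1 ($834): deductible takes $550, $284 remains; 20% of $284 = $56.80. Patient owes $606.80 (running OOP $606.80). Insurer: $834 − $606.80 = $227.20.
Claim 2 ($431): deductible already satisfied, so patient's share is 20% × $431 = $86.20. Patient pays $86.20; OOP now $693. Insurer: $431 − $86.20 = $344.80.
Claim 3 ($1,094): deductible already satisfied, so patient's share is 20% × $1,094 = $218.80. Cost to patient: $218.80. OOP to date $911.80. Insurer: $1,094 − $218.80 = $875.20.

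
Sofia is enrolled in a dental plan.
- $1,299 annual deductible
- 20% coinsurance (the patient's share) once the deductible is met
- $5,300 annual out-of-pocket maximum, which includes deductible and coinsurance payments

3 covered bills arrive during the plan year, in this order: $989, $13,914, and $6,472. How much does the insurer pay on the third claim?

$5,191.80

Claim 1 — $989: all of it applies to the deductible. Cost to patient: $989. OOP to date $989. Insurer: $989 − $989 = $0.
Claim 2 — $13,914: $310 to deductible, leaving $13,604; patient's 20% is $2,720.80. Cost to patient: $3,030.80. OOP to date $4,019.80. Plan pays $13,914 − $3,030.80 = $10,883.20.
Claim 3 — $6,472: deductible met; 20% of $6,472 = $1,294.40. That would push OOP to $5,314.20, over the $5,300 cap, so patient pays $5,300 − $4,019.80 = $1,280.20. Insurer: $6,472 − $1,280.20 = $5,191.80.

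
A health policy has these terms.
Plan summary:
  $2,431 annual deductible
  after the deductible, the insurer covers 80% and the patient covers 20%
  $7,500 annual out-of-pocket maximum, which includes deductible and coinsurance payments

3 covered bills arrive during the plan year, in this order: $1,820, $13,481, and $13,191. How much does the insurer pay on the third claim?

Claim 1 ($1,820): fully absorbed by the deductible. Cost to patient: $1,820. OOP to date $1,820. Plan pays $1,820 − $1,820 = $0.
Claim 2 ($13,481): $611 to deductible, leaving $12,870; 20% of $12,870 = $2,574. Patient owes $3,185 (running OOP $5,005). Insurer: $13,481 − $3,185 = $10,296.
Claim 3 ($13,191): deductible met; 20% of $13,191 = $2,638.20. That would push OOP to $7,643.20, over the $7,500 cap, so patient pays $7,500 − $5,005 = $2,495. Plan pays $13,191 − $2,495 = $10,696.

$10,696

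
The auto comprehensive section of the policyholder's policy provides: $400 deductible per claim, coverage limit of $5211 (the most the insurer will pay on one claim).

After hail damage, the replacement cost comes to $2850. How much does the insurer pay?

$2450

Less the $400 deductible: $2850 − $400 = $2450.
$2450 ≤ $5211, so the limit doesn't bind; insurer pays $2450.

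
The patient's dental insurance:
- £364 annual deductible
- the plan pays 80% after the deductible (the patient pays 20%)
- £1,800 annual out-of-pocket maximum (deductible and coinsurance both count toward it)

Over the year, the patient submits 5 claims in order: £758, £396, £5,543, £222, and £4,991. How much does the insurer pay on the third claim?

Claim 1 — £758: deductible takes £364, £394 remains; coinsurance £394 × 20% = £78.80. Patient owes £442.80 (running OOP £442.80). Plan pays £758 − £442.80 = £315.20.
Claim 2 — £396: 20% coinsurance on £396 = £79.20. Cost to patient: £79.20. OOP to date £522. Plan pays £396 − £79.20 = £316.80.
Claim 3 — £5,543: 20% coinsurance on £5,543 = £1,108.60. Patient pays £1,108.60; OOP now £1,630.60. Plan pays £5,543 − £1,108.60 = £4,434.40.

£4,434.40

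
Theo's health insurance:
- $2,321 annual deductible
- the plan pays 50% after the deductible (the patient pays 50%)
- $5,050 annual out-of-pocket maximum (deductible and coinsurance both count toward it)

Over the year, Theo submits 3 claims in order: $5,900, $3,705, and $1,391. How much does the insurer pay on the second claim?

$2,765.50

#1 ($5,900): deductible takes $2,321, $3,579 remains; coinsurance $3,579 × 50% = $1,789.50. Patient pays $4,110.50; OOP now $4,110.50. Insurer: $5,900 − $4,110.50 = $1,789.50.
#2 ($3,705): deductible met; 50% of $3,705 = $1,852.50. OOP would hit $5,963 > $5,050, so the cap limits the patient to $5,050 − $4,110.50 = $939.50. Plan pays $3,705 − $939.50 = $2,765.50.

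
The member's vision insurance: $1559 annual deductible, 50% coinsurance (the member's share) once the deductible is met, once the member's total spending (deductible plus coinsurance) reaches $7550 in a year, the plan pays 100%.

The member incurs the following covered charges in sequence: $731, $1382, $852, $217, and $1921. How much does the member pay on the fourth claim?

$108.50

Claim 1 ($731): all of it applies to the deductible. Member owes $731 (running OOP $731).
Claim 2 ($1382): $828 to deductible, leaving $554; 50% of $554 = $277. Member owes $1105 (running OOP $1836).
Claim 3 ($852): deductible already satisfied, so member's share is 50% × $852 = $426. Member owes $426 (running OOP $2262).
Claim 4 ($217): deductible already satisfied, so member's share is 50% × $217 = $108.50. Member owes $108.50 (running OOP $2370.50).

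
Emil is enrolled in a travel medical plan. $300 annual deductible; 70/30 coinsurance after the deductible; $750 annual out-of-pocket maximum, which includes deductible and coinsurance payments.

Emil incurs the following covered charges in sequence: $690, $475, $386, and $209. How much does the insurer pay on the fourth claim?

Bill 1, $690: deductible takes $300, $390 remains; coinsurance $390 × 30% = $117. Traveler owes $417 (running OOP $417). Insurer: $690 − $417 = $273.
Bill 2, $475: 30% coinsurance on $475 = $142.50. Traveler pays $142.50; OOP now $559.50. Insurer: $475 − $142.50 = $332.50.
Bill 3, $386: deductible already satisfied, so traveler's share is 30% × $386 = $115.80. Traveler owes $115.80 (running OOP $675.30). Insurer: $386 − $115.80 = $270.20.
Bill 4, $209: deductible met; 30% of $209 = $62.70. Cost to traveler: $62.70. OOP to date $738. Insurer: $209 − $62.70 = $146.30.

$146.30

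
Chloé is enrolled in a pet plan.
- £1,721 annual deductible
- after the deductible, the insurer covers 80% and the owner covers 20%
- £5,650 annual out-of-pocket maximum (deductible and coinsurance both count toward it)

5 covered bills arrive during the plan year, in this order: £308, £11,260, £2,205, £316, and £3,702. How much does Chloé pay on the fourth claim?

Claim 1 — £308: entire amount goes to the deductible. Cost to owner: £308. OOP to date £308.
Claim 2 — £11,260: £1,413 to deductible, leaving £9,847; coinsurance £9,847 × 20% = £1,969.40. Cost to owner: £3,382.40. OOP to date £3,690.40.
Claim 3 — £2,205: deductible met; 20% of £2,205 = £441. Owner owes £441 (running OOP £4,131.40).
Claim 4 — £316: 20% coinsurance on £316 = £63.20. Owner pays £63.20; OOP now £4,194.60.

£63.20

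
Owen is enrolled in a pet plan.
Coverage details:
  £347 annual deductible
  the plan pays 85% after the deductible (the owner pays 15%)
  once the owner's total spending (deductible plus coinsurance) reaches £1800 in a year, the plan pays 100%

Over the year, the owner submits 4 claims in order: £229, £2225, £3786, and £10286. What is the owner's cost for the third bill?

£567.90

Claim 1 — £229: fully absorbed by the deductible. Owner pays £229; OOP now £229.
Claim 2 — £2225: deductible takes £118, £2107 remains; 15% of £2107 = £316.05. Owner pays £434.05; OOP now £663.05.
Claim 3 — £3786: 15% coinsurance on £3786 = £567.90. Cost to owner: £567.90. OOP to date £1230.95.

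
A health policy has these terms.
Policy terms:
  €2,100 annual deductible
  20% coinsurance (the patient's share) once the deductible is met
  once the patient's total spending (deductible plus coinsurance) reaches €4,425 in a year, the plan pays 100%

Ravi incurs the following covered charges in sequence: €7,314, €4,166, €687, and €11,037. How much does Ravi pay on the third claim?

€137.40

#1 (€7,314): €2,100 finishes the deductible; €5,214 goes to coinsurance; 20% of €5,214 = €1,042.80. Patient pays €3,142.80; OOP now €3,142.80.
#2 (€4,166): 20% coinsurance on €4,166 = €833.20. Patient owes €833.20 (running OOP €3,976).
#3 (€687): deductible met; 20% of €687 = €137.40. Patient owes €137.40 (running OOP €4,113.40).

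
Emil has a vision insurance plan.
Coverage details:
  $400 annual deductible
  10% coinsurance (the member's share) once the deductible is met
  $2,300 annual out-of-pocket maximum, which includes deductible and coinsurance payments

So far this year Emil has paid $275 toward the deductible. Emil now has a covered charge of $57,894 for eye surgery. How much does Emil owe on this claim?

$275 of the $400 deductible is already met, leaving $125.
That leaves $57,894 − $125 = $57,769 for coinsurance.
Coinsurance: $57,769 × 10% = $5,776.90.
Member responsibility before any cap: $125 + $5,776.90 = $5,901.90.
Adding $5,901.90 to the $275 already spent would give $6,176.90, which exceeds the $2,300 cap; the member pays just $2,300 − $275 = $2,025.

$2,025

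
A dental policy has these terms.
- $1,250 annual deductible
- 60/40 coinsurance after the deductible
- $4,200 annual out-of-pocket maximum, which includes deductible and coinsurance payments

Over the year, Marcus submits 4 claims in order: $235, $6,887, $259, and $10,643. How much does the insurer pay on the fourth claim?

Claim 1 — $235: fully absorbed by the deductible. Patient owes $235 (running OOP $235). Plan pays $235 − $235 = $0.
Claim 2 — $6,887: deductible takes $1,015, $5,872 remains; patient's 40% is $2,348.80. Patient owes $3,363.80 (running OOP $3,598.80). Plan pays $6,887 − $3,363.80 = $3,523.20.
Claim 3 — $259: 40% coinsurance on $259 = $103.60. Patient owes $103.60 (running OOP $3,702.40). Plan pays $259 − $103.60 = $155.40.
Claim 4 — $10,643: deductible met; 40% of $10,643 = $4,257.20. That would push OOP to $7,959.60, over the $4,200 cap, so patient pays $4,200 − $3,702.40 = $497.60. Plan pays $10,643 − $497.60 = $10,145.40.

$10,145.40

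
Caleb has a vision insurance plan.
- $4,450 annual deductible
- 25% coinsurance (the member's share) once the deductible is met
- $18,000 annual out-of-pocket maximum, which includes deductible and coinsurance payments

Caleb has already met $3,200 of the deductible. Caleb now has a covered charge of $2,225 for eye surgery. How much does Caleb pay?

$1,493.75

Deductible still to meet: $4,450 − $3,200 = $1,250.
After the $1,250 deductible portion, $2,225 − $1,250 = $975 is subject to coinsurance.
Coinsurance: $975 × 25% = $243.75.
So the member owes $1,250 + $243.75 = $1,493.75 before any cap.
Total out-of-pocket so far would be $3,200 + $1,493.75 = $4,693.75, below the $18,000 cap — no reduction.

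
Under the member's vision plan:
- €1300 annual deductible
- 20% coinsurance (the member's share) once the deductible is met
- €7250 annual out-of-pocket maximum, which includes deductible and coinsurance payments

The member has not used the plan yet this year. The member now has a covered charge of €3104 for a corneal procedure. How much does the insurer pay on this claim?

Deductible not yet touched, so the first €1300 of the bill goes to the deductible.
The remaining €1804 (= €3104 − €1300) moves to coinsurance.
20% of €1804 = €360.80 falls to the member.
That puts the member's cost at €1300 + €360.80 = €1660.80 before any cap.
Cumulative spending €0 + €1660.80 = €1660.80 stays under the €7250 maximum.
Insurer pays the balance: €3104 − €1660.80 = €1443.20.

€1443.20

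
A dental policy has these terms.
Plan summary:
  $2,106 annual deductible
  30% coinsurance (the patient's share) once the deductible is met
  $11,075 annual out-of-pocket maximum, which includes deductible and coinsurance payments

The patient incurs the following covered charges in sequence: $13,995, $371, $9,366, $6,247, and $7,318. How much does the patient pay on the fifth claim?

#1 ($13,995): $2,106 to deductible, leaving $11,889; 30% of $11,889 = $3,566.70. Cost to patient: $5,672.70. OOP to date $5,672.70.
#2 ($371): 30% coinsurance on $371 = $111.30. Cost to patient: $111.30. OOP to date $5,784.
#3 ($9,366): 30% coinsurance on $9,366 = $2,809.80. Patient owes $2,809.80 (running OOP $8,593.80).
#4 ($6,247): deductible already satisfied, so patient's share is 30% × $6,247 = $1,874.10. Cost to patient: $1,874.10. OOP to date $10,467.90.
#5 ($7,318): 30% coinsurance on $7,318 = $2,195.40. OOP would hit $12,663.30 > $11,075, so the cap limits the patient to $11,075 − $10,467.90 = $607.10.

$607.10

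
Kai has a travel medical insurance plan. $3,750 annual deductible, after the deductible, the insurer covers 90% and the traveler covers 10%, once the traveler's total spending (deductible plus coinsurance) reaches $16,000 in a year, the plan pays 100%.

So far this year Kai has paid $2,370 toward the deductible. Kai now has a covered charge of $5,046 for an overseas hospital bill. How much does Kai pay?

$1,746.60

Remaining deductible: $3,750 − $2,370 = $1,380.
The remaining $3,666 (= $5,046 − $1,380) moves to coinsurance.
Coinsurance: $3,666 × 10% = $366.60.
So the traveler owes $1,380 + $366.60 = $1,746.60 before any cap.
Total out-of-pocket so far would be $2,370 + $1,746.60 = $4,116.60, below the $16,000 cap — no reduction.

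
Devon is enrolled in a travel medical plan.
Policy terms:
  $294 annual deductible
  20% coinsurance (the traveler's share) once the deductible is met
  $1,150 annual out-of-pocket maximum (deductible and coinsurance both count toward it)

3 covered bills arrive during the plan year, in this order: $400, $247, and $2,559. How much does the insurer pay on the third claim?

$2,047.20

Claim 1 ($400): $294 to deductible, leaving $106; 20% of $106 = $21.20. Traveler pays $315.20; OOP now $315.20. Plan pays $400 − $315.20 = $84.80.
Claim 2 ($247): deductible already satisfied, so traveler's share is 20% × $247 = $49.40. Traveler owes $49.40 (running OOP $364.60). Insurer: $247 − $49.40 = $197.60.
Claim 3 ($2,559): 20% coinsurance on $2,559 = $511.80. Traveler owes $511.80 (running OOP $876.40). Plan pays $2,559 − $511.80 = $2,047.20.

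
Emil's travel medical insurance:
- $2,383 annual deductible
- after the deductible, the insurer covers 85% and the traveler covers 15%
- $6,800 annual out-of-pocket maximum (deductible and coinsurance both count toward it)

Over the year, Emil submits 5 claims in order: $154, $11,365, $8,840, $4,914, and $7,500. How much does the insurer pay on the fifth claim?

Bill 1, $154: fully absorbed by the deductible. Traveler owes $154 (running OOP $154). Insurer: $154 − $154 = $0.
Bill 2, $11,365: deductible takes $2,229, $9,136 remains; coinsurance $9,136 × 15% = $1,370.40. Traveler pays $3,599.40; OOP now $3,753.40. Plan pays $11,365 − $3,599.40 = $7,765.60.
Bill 3, $8,840: deductible already satisfied, so traveler's share is 15% × $8,840 = $1,326. Traveler owes $1,326 (running OOP $5,079.40). Insurer: $8,840 − $1,326 = $7,514.
Bill 4, $4,914: deductible already satisfied, so traveler's share is 15% × $4,914 = $737.10. Cost to traveler: $737.10. OOP to date $5,816.50. Plan pays $4,914 − $737.10 = $4,176.90.
Bill 5, $7,500: deductible already satisfied, so traveler's share is 15% × $7,500 = $1,125. OOP would hit $6,941.50 > $6,800, so the cap limits the traveler to $6,800 − $5,816.50 = $983.50. Plan pays $7,500 − $983.50 = $6,516.50.

$6,516.50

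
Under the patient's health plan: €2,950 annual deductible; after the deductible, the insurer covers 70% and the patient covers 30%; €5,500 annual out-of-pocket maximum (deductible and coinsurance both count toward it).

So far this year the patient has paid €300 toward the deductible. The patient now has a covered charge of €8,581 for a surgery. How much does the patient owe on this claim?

€4,429.30

Remaining deductible: €2,950 − €300 = €2,650.
The remaining €5,931 (= €8,581 − €2,650) moves to coinsurance.
30% of €5,931 = €1,779.30 falls to the patient.
That puts the patient's cost at €2,650 + €1,779.30 = €4,429.30 before any cap.
Cumulative spending €300 + €4,429.30 = €4,729.30 stays under the €5,500 maximum.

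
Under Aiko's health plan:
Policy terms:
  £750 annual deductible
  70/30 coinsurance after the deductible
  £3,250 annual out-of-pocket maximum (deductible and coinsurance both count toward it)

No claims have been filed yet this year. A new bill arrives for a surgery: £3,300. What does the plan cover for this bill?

Nothing has been paid toward the £750 deductible, so the first £750 of this charge is applied there.
The remaining £2,550 (= £3,300 − £750) moves to coinsurance.
30% of £2,550 = £765 falls to the patient.
Patient responsibility before any cap: £750 + £765 = £1,515.
Total out-of-pocket so far would be £0 + £1,515 = £1,515, below the £3,250 cap — no reduction.
The insurer covers the remainder: £3,300 − £1,515 = £1,785.

£1,785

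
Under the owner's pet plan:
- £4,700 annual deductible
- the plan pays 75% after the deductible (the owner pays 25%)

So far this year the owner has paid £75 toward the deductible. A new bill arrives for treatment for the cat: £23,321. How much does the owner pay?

Deductible still to meet: £4,700 − £75 = £4,625.
That leaves £23,321 − £4,625 = £18,696 for coinsurance.
Owner's 25% share of £18,696 is £4,674.
Owner responsibility: £4,625 + £4,674 = £9,299.

£9,299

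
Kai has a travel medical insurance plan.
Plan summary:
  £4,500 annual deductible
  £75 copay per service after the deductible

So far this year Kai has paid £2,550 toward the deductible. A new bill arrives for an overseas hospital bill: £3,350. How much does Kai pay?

£2,025

Deductible still to meet: £4,500 − £2,550 = £1,950.
That leaves £3,350 − £1,950 = £1,400 for the copay.
Copay on this service: £75.
That puts the traveler's cost at £1,950 + £75 = £2,025.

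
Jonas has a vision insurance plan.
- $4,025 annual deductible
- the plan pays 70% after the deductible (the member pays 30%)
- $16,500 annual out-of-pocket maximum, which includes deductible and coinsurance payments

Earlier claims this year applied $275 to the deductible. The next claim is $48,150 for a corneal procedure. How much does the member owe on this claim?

Remaining deductible: $4,025 − $275 = $3,750.
The remaining $44,400 (= $48,150 − $3,750) moves to coinsurance.
Coinsurance: $44,400 × 30% = $13,320.
Member responsibility before any cap: $3,750 + $13,320 = $17,070.
Year-to-date out-of-pocket would reach $275 + $17,070 = $17,345, above the $16,500 maximum, so the member pays only $16,500 − $275 = $16,225.

$16,225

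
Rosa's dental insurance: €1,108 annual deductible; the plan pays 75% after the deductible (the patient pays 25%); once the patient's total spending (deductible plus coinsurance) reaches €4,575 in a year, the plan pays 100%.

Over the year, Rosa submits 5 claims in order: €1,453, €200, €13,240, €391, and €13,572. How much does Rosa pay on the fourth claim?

Bill 1, €1,453: €1,108 finishes the deductible; €345 goes to coinsurance; 25% of €345 = €86.25. Cost to patient: €1,194.25. OOP to date €1,194.25.
Bill 2, €200: 25% coinsurance on €200 = €50. Patient owes €50 (running OOP €1,244.25).
Bill 3, €13,240: deductible met; 25% of €13,240 = €3,310. Patient owes €3,310 (running OOP €4,554.25).
Bill 4, €391: deductible met; 25% of €391 = €97.75. OOP would hit €4,652 > €4,575, so the cap limits the patient to €4,575 − €4,554.25 = €20.75.

€20.75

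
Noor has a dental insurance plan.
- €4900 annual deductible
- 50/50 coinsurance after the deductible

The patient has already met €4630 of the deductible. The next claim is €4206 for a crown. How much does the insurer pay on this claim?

Deductible still to meet: €4900 − €4630 = €270.
After the €270 deductible portion, €4206 − €270 = €3936 is subject to coinsurance.
50% of €3936 = €1968 falls to the patient.
Patient responsibility: €270 + €1968 = €2238.
The insurer covers the remainder: €4206 − €2238 = €1968.

€1968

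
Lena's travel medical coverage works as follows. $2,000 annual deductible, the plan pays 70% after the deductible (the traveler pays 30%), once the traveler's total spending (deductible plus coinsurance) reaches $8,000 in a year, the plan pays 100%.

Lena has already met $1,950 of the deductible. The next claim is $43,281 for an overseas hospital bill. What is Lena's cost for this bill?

$6,050

Deductible still to meet: $2,000 − $1,950 = $50.
After the $50 deductible portion, $43,281 − $50 = $43,231 is subject to coinsurance.
Coinsurance: $43,231 × 30% = $12,969.30.
That puts the traveler's cost at $50 + $12,969.30 = $13,019.30 before any cap.
Adding $13,019.30 to the $1,950 already spent would give $14,969.30, which exceeds the $8,000 cap; the traveler pays just $8,000 − $1,950 = $6,050.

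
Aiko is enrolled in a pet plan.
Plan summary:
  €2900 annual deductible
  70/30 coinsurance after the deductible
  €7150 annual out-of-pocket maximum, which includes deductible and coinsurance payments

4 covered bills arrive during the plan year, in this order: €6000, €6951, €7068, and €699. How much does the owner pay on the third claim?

€1234.70

Bill 1, €6000: €2900 to deductible, leaving €3100; coinsurance €3100 × 30% = €930. Owner owes €3830 (running OOP €3830).
Bill 2, €6951: deductible already satisfied, so owner's share is 30% × €6951 = €2085.30. Cost to owner: €2085.30. OOP to date €5915.30.
Bill 3, €7068: deductible already satisfied, so owner's share is 30% × €7068 = €2120.40. That would push OOP to €8035.70, over the €7150 cap, so owner pays €7150 − €5915.30 = €1234.70.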